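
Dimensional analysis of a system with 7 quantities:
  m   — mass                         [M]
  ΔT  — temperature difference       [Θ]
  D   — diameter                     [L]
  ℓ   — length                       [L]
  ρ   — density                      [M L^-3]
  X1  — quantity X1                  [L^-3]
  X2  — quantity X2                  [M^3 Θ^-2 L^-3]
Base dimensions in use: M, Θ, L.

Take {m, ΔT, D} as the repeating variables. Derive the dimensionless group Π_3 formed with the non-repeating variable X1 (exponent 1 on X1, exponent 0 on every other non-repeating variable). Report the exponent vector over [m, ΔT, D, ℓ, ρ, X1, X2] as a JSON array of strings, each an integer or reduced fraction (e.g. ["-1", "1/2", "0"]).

Write exponents as rows M,Θ,L / cols m,ΔT,D,ℓ,ρ,X1,X2:
  M: [ 1  0  0  0  1  0  3]
  Θ: [ 0  1  0  0  0  0 -2]
  L: [ 0  0  1  1 -3 -3 -3]
RREF → pivots at {m,ΔT,D} ⇒ r = 3
Pivot set = {m,ΔT,D}, free = {ℓ,ρ,X1,X2}
RREF:
  r0: [   1    0    0    0    1    0    3]
  r1: [   0    1    0    0    0    0   -2]
  r2: [   0    0    1    1   -3   -3   -3]
Fix exponent of X1 at 1, ℓ at 0, ρ at 0, X2 at 0; solve each RREF row for its pivot's exponent:
  r0: exp(m) + (0)·1 = 0 ⇒ exp(m) = 0
  r1: exp(ΔT) + (0)·1 = 0 ⇒ exp(ΔT) = 0
  r2: exp(D) + (-3)·1 = 0 ⇒ exp(D) = 3
Π_3 = D^3 · X1

["0", "0", "3", "0", "0", "1", "0"]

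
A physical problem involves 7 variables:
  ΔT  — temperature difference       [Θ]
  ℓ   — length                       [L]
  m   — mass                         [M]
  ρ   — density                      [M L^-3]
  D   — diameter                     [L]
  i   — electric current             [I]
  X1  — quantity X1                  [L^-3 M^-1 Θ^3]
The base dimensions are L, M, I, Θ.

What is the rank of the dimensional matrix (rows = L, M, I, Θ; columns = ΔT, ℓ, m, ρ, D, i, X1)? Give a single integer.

Exponent matrix [L,M,I,Θ] × [ΔT,ℓ,m,ρ,D,i,X1]:
  L: [ 0  1  0 -3  1  0 -3]
  M: [ 0  0  1  1  0  0 -1]
  I: [ 0  0  0  0  0  1  0]
  Θ: [ 1  0  0  0  0  0  3]
Row reduction gives pivot columns ΔT,ℓ,m,i; rank = 4

4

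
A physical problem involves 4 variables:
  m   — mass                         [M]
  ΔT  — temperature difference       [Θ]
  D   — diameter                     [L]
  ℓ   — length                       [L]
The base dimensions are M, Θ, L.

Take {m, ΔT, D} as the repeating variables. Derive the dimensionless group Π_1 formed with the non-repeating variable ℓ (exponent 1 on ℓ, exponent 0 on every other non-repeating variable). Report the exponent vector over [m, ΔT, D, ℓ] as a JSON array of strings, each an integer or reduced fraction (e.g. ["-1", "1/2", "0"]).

Exponent matrix [M,Θ,L] × [m,ΔT,D,ℓ]:
  M: [ 1  0  0  0]
  Θ: [ 0  1  0  0]
  L: [ 0  0  1  1]
Row reduction gives pivot columns m,ΔT,D; rank = 3
Pivot set = {m,ΔT,D}, free = {ℓ}
RREF:
  r0: [   1    0    0    0]
  r1: [   0    1    0    0]
  r2: [   0    0    1    1]
Fix exponent of ℓ at 1; solve each RREF row for its pivot's exponent:
  r0: exp(m) + (0)·1 = 0 ⇒ exp(m) = 0
  r1: exp(ΔT) + (0)·1 = 0 ⇒ exp(ΔT) = 0
  r2: exp(D) + (1)·1 = 0 ⇒ exp(D) = -1
Π_1 = D^-1 · ℓ

["0", "0", "-1", "1"]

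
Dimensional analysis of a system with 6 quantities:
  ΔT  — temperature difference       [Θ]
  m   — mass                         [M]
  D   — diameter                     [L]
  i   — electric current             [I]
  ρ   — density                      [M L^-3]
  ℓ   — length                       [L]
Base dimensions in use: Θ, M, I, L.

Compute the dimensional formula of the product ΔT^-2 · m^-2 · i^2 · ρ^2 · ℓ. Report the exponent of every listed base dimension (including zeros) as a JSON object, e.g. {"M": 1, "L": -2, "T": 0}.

{"Θ": -2, "M": 0, "I": 2, "L": -5}

Write exponents as rows Θ,M,I,L / cols ΔT,m,D,i,ρ,ℓ:
  Θ: [ 1  0  0  0  0  0]
  M: [ 0  1  0  0  1  0]
  I: [ 0  0  0  1  0  0]
  L: [ 0  0  1  0 -3  1]
  [Θ]: (-2)·1+(-2)·0+(2)·0+(2)·0+(1)·0 = -2
  [M]: (-2)·0+(-2)·1+(2)·0+(2)·1+(1)·0 = 0
  [I]: (-2)·0+(-2)·0+(2)·1+(2)·0+(1)·0 = 2
  [L]: (-2)·0+(-2)·0+(2)·0+(2)·-3+(1)·1 = -5
⇒ Θ^-2 I^2 L^-5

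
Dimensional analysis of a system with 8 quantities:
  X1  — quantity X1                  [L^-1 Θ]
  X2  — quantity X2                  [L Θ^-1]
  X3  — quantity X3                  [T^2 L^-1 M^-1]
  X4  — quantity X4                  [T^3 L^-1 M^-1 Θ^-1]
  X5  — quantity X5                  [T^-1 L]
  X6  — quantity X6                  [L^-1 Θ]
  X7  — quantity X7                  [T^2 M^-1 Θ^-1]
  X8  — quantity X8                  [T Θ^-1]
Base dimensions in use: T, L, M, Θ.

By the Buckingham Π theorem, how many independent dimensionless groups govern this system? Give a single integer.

Dimensional matrix (T×L×M×Θ by X1×X2×X3×X4×X5×X6×X7×X8):
  T: [ 0  0  2  3 -1  0  2  1]
  L: [-1  1 -1 -1  1 -1  0  0]
  M: [ 0  0 -1 -1  0  0 -1  0]
  Θ: [ 1 -1  0 -1  0  1 -1 -1]
RREF → pivots at {X1,X3,X4} ⇒ r = 3
n=8, r=3 ⇒ 5 dimensionless groups

5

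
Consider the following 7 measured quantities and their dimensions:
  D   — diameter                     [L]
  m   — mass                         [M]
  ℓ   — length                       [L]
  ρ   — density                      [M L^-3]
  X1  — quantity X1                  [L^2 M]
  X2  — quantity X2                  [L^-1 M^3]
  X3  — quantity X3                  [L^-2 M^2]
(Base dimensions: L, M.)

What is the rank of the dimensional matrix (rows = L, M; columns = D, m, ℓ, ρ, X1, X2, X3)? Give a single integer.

2

Write exponents as rows L,M / cols D,m,ℓ,ρ,X1,X2,X3:
  L: [ 1  0  1 -3  2 -1 -2]
  M: [ 0  1  0  1  1  3  2]
RREF → pivots at {D,m} ⇒ r = 2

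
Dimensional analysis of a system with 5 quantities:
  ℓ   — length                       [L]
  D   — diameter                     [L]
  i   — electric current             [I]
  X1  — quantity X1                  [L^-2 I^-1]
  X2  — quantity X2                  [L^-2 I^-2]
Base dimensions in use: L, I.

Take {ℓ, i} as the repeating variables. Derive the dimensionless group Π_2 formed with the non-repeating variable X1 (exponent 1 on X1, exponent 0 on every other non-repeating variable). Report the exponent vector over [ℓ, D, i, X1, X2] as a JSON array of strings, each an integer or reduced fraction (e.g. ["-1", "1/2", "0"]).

Write exponents as rows L,I / cols ℓ,D,i,X1,X2:
  L: [ 1  1  0 -2 -2]
  I: [ 0  0  1 -1 -2]
Echelon form has 2 nonzero rows (pivots: ℓ,i)
Repeat: ℓ,i; free: D,X1,X2
RREF:
  r0: [   1    1    0   -2   -2]
  r1: [   0    0    1   -1   -2]
Fix exponent of X1 at 1, D at 0, X2 at 0; solve each RREF row for its pivot's exponent:
  r0: exp(ℓ) + (-2)·1 = 0 ⇒ exp(ℓ) = 2
  r1: exp(i) + (-1)·1 = 0 ⇒ exp(i) = 1
Π_2 = ℓ^2 · i · X1

["2", "0", "1", "1", "0"]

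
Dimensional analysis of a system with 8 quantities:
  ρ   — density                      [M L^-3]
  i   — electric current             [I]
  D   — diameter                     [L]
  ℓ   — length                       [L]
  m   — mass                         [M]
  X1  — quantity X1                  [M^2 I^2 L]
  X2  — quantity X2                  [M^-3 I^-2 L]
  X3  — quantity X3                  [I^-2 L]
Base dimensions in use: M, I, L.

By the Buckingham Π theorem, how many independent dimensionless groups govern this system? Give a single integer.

Write exponents as rows M,I,L / cols ρ,i,D,ℓ,m,X1,X2,X3:
  M: [ 1  0  0  0  1  2 -3  0]
  I: [ 0  1  0  0  0  2 -2 -2]
  L: [-3  0  1  1  0  1  1  1]
Row reduction gives pivot columns ρ,i,D; rank = 3
n=8, r=3 ⇒ 5 dimensionless groups

5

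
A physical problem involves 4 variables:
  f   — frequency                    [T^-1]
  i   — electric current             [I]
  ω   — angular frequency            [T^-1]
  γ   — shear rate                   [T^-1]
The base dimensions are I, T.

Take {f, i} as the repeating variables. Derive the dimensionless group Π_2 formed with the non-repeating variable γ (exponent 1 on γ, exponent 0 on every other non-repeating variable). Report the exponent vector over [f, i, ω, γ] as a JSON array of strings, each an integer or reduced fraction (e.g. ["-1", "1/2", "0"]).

Write exponents as rows I,T / cols f,i,ω,γ:
  I: [ 0  1  0  0]
  T: [-1  0 -1 -1]
Row reduction gives pivot columns f,i; rank = 2
Pivot set = {f,i}, free = {ω,γ}
RREF:
  r0: [   1    0    1    1]
  r1: [   0    1    0    0]
Fix exponent of γ at 1, ω at 0; solve each RREF row for its pivot's exponent:
  r0: exp(f) + (1)·1 = 0 ⇒ exp(f) = -1
  r1: exp(i) + (0)·1 = 0 ⇒ exp(i) = 0
Π_2 = f^-1 · γ

["-1", "0", "0", "1"]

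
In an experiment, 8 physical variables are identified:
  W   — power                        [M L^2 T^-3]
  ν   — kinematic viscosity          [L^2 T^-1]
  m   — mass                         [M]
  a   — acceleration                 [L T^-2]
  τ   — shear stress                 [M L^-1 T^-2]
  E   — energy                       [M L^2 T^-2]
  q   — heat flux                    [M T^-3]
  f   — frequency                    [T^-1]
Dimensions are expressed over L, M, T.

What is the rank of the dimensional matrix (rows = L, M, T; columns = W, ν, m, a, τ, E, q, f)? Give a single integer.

Write exponents as rows L,M,T / cols W,ν,m,a,τ,E,q,f:
  L: [ 2  2  0  1 -1  2  0  0]
  M: [ 1  0  1  0  1  1  1  0]
  T: [-3 -1  0 -2 -2 -2 -3 -1]
RREF → pivots at {W,ν,m} ⇒ r = 3

3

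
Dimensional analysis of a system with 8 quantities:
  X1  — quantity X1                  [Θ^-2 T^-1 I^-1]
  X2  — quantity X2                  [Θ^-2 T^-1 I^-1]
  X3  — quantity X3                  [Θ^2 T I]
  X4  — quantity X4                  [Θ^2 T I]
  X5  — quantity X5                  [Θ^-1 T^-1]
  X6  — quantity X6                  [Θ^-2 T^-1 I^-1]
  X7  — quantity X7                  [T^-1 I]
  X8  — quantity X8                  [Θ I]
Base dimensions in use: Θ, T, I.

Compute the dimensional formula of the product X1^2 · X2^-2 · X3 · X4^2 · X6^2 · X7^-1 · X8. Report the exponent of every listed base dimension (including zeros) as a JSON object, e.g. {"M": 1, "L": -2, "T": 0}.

Dimensional matrix (Θ×T×I by X1×X2×X3×X4×X5×X6×X7×X8):
  Θ: [-2 -2  2  2 -1 -2  0  1]
  T: [-1 -1  1  1 -1 -1 -1  0]
  I: [-1 -1  1  1  0 -1  1  1]
  [Θ]: (2)·-2+(-2)·-2+(1)·2+(2)·2+(2)·-2+(-1)·0+(1)·1 = 3
  [T]: (2)·-1+(-2)·-1+(1)·1+(2)·1+(2)·-1+(-1)·-1+(1)·0 = 2
  [I]: (2)·-1+(-2)·-1+(1)·1+(2)·1+(2)·-1+(-1)·1+(1)·1 = 1
⇒ Θ^3 T^2 I

{"Θ": 3, "T": 2, "I": 1}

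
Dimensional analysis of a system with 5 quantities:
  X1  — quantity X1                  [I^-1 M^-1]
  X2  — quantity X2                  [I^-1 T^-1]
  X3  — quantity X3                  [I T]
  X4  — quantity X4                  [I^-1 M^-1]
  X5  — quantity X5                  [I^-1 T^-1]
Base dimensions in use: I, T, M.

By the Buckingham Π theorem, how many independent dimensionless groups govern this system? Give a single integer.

3

Write exponents as rows I,T,M / cols X1,X2,X3,X4,X5:
  I: [-1 -1  1 -1 -1]
  T: [ 0 -1  1  0 -1]
  M: [-1  0  0 -1  0]
Echelon form has 2 nonzero rows (pivots: X1,X2)
5 vars − rank 2 = 3 Π groups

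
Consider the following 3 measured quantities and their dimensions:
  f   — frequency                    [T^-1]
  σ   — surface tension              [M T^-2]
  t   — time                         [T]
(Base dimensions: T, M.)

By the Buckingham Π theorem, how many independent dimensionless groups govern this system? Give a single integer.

Exponent matrix [T,M] × [f,σ,t]:
  T: [-1 -2  1]
  M: [ 0  1  0]
Row reduction gives pivot columns f,σ; rank = 2
Π count = n − r = 3 − 2 = 1

1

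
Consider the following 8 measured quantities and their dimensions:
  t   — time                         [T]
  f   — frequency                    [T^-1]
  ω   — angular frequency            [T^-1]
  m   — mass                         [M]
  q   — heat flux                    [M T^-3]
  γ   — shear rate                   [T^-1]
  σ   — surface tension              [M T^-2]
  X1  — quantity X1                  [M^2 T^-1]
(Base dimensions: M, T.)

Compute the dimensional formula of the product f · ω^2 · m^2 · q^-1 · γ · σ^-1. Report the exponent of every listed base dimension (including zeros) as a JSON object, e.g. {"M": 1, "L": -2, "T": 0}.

{"M": 0, "T": 1}

Write exponents as rows M,T / cols t,f,ω,m,q,γ,σ,X1:
  M: [ 0  0  0  1  1  0  1  2]
  T: [ 1 -1 -1  0 -3 -1 -2 -1]
  [M]: (1)·0+(2)·0+(2)·1+(-1)·1+(1)·0+(-1)·1 = 0
  [T]: (1)·-1+(2)·-1+(2)·0+(-1)·-3+(1)·-1+(-1)·-2 = 1
⇒ T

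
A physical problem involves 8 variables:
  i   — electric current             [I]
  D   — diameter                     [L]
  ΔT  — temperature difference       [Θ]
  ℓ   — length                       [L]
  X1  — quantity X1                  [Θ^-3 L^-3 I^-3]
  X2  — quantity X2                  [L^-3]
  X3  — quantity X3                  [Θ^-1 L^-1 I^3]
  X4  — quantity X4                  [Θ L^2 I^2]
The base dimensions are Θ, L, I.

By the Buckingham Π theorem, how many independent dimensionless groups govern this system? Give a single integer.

Dimensional matrix (Θ×L×I by i×D×ΔT×ℓ×X1×X2×X3×X4):
  Θ: [ 0  0  1  0 -3  0 -1  1]
  L: [ 0  1  0  1 -3 -3 -1  2]
  I: [ 1  0  0  0 -3  0  3  2]
RREF → pivots at {i,D,ΔT} ⇒ r = 3
8 vars − rank 3 = 5 Π groups

5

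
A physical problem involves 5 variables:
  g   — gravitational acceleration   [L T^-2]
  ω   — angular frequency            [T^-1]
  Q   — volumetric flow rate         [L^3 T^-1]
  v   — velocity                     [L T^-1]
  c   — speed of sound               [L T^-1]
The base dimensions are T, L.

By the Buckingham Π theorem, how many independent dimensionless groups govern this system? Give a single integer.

Write exponents as rows T,L / cols g,ω,Q,v,c:
  T: [-2 -1 -1 -1 -1]
  L: [ 1  0  3  1  1]
RREF → pivots at {g,ω} ⇒ r = 2
n=5, r=2 ⇒ 3 dimensionless groups

3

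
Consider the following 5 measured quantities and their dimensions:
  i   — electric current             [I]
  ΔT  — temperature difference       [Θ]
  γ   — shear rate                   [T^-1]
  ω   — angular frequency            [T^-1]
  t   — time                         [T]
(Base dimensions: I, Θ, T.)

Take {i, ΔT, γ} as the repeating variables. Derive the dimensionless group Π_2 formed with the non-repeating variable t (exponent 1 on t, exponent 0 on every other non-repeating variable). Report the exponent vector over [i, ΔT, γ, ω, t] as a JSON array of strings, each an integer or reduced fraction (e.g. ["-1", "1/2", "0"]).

["0", "0", "1", "0", "1"]

Dimensional matrix (I×Θ×T by i×ΔT×γ×ω×t):
  I: [ 1  0  0  0  0]
  Θ: [ 0  1  0  0  0]
  T: [ 0  0 -1 -1  1]
Echelon form has 3 nonzero rows (pivots: i,ΔT,γ)
Repeat: i,ΔT,γ; free: ω,t
RREF:
  r0: [   1    0    0    0    0]
  r1: [   0    1    0    0    0]
  r2: [   0    0    1    1   -1]
Fix exponent of t at 1, ω at 0; solve each RREF row for its pivot's exponent:
  r0: exp(i) + (0)·1 = 0 ⇒ exp(i) = 0
  r1: exp(ΔT) + (0)·1 = 0 ⇒ exp(ΔT) = 0
  r2: exp(γ) + (-1)·1 = 0 ⇒ exp(γ) = 1
Π_2 = γ · t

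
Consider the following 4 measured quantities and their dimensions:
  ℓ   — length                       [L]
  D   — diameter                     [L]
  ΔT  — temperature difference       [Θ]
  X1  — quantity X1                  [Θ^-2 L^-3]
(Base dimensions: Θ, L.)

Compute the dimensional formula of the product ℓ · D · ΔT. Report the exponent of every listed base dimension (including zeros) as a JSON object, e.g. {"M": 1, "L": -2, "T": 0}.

Write exponents as rows Θ,L / cols ℓ,D,ΔT,X1:
  Θ: [ 0  0  1 -2]
  L: [ 1  1  0 -3]
  [Θ]: (1)·0+(1)·0+(1)·1 = 1
  [L]: (1)·1+(1)·1+(1)·0 = 2
⇒ Θ L^2

{"Θ": 1, "L": 2}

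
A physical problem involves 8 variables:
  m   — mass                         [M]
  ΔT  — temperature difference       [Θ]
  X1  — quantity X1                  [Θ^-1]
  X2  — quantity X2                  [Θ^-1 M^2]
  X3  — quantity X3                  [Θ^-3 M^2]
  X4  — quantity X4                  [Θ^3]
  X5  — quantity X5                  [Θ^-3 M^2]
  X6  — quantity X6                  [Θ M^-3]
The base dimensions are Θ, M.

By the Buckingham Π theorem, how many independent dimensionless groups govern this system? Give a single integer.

Write exponents as rows Θ,M / cols m,ΔT,X1,X2,X3,X4,X5,X6:
  Θ: [ 0  1 -1 -1 -3  3 -3  1]
  M: [ 1  0  0  2  2  0  2 -3]
Row reduction gives pivot columns m,ΔT; rank = 2
Π count = n − r = 8 − 2 = 6

6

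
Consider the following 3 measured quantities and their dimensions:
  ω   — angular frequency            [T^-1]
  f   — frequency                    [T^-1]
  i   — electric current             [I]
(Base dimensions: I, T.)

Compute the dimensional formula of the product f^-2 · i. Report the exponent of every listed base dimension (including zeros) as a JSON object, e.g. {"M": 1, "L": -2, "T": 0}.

Exponent matrix [I,T] × [ω,f,i]:
  I: [ 0  0  1]
  T: [-1 -1  0]
  [I]: (-2)·0+(1)·1 = 1
  [T]: (-2)·-1+(1)·0 = 2
⇒ I T^2

{"I": 1, "T": 2}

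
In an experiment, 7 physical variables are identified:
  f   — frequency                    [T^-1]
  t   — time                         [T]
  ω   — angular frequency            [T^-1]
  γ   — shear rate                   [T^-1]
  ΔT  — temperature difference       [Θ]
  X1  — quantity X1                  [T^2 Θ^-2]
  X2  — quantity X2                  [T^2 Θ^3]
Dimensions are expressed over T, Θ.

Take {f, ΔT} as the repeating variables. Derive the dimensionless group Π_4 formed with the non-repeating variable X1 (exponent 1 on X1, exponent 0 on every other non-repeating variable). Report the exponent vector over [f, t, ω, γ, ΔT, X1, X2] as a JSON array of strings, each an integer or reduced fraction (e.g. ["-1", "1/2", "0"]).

["2", "0", "0", "0", "2", "1", "0"]

Write exponents as rows T,Θ / cols f,t,ω,γ,ΔT,X1,X2:
  T: [-1  1 -1 -1  0  2  2]
  Θ: [ 0  0  0  0  1 -2  3]
Echelon form has 2 nonzero rows (pivots: f,ΔT)
Repeat: f,ΔT; free: t,ω,γ,X1,X2
RREF:
  r0: [   1   -1    1    1    0   -2   -2]
  r1: [   0    0    0    0    1   -2    3]
Fix exponent of X1 at 1, t at 0, ω at 0, γ at 0, X2 at 0; solve each RREF row for its pivot's exponent:
  r0: exp(f) + (-2)·1 = 0 ⇒ exp(f) = 2
  r1: exp(ΔT) + (-2)·1 = 0 ⇒ exp(ΔT) = 2
Π_4 = f^2 · ΔT^2 · X1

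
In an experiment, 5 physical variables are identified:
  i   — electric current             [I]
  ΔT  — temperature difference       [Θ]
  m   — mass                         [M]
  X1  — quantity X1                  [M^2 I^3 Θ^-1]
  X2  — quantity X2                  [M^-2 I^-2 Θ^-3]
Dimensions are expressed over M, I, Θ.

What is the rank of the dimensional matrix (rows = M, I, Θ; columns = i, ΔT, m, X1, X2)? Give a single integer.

Dimensional matrix (M×I×Θ by i×ΔT×m×X1×X2):
  M: [ 0  0  1  2 -2]
  I: [ 1  0  0  3 -2]
  Θ: [ 0  1  0 -1 -3]
Echelon form has 3 nonzero rows (pivots: i,ΔT,m)

3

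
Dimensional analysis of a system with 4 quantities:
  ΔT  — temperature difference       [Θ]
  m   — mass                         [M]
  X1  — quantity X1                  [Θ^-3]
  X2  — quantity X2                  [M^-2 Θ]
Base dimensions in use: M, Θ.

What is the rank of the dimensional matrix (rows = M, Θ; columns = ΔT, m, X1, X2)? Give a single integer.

2

Dimensional matrix (M×Θ by ΔT×m×X1×X2):
  M: [ 0  1  0 -2]
  Θ: [ 1  0 -3  1]
RREF → pivots at {ΔT,m} ⇒ r = 2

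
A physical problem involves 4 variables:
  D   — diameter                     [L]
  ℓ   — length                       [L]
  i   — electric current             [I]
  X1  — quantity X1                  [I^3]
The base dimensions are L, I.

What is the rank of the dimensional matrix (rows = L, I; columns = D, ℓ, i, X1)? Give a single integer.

Exponent matrix [L,I] × [D,ℓ,i,X1]:
  L: [ 1  1  0  0]
  I: [ 0  0  1  3]
RREF → pivots at {D,i} ⇒ r = 2

2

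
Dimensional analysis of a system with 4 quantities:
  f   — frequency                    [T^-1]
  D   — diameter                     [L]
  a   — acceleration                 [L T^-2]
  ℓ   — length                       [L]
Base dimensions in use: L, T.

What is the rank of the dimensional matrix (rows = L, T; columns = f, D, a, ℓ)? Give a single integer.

Write exponents as rows L,T / cols f,D,a,ℓ:
  L: [ 0  1  1  1]
  T: [-1  0 -2  0]
Row reduction gives pivot columns f,D; rank = 2

2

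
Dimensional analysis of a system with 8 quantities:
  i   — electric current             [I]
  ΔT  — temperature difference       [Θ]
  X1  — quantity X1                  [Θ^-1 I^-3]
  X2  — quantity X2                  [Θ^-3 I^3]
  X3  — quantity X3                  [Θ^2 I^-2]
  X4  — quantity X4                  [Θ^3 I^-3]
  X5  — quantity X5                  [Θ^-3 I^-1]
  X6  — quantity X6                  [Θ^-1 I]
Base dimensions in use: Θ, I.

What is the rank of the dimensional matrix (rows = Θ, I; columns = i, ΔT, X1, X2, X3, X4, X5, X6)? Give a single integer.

2

Exponent matrix [Θ,I] × [i,ΔT,X1,X2,X3,X4,X5,X6]:
  Θ: [ 0  1 -1 -3  2  3 -3 -1]
  I: [ 1  0 -3  3 -2 -3 -1  1]
Row reduction gives pivot columns i,ΔT; rank = 2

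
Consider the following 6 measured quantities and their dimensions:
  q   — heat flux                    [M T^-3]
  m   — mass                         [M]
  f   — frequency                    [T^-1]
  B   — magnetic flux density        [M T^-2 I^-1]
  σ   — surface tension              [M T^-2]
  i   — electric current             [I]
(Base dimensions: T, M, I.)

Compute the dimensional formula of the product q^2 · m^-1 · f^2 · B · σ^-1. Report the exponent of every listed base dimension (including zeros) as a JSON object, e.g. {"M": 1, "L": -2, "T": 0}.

{"T": -8, "M": 1, "I": -1}

Write exponents as rows T,M,I / cols q,m,f,B,σ,i:
  T: [-3  0 -1 -2 -2  0]
  M: [ 1  1  0  1  1  0]
  I: [ 0  0  0 -1  0  1]
  [T]: (2)·-3+(-1)·0+(2)·-1+(1)·-2+(-1)·-2 = -8
  [M]: (2)·1+(-1)·1+(2)·0+(1)·1+(-1)·1 = 1
  [I]: (2)·0+(-1)·0+(2)·0+(1)·-1+(-1)·0 = -1
⇒ T^-8 M I^-1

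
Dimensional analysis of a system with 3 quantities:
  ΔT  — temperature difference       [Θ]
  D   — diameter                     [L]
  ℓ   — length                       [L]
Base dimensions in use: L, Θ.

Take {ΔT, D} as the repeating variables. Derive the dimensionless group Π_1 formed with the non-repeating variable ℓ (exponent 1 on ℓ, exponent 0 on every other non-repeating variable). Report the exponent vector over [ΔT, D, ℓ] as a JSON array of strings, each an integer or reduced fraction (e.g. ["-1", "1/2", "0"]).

["0", "-1", "1"]

Dimensional matrix (L×Θ by ΔT×D×ℓ):
  L: [ 0  1  1]
  Θ: [ 1  0  0]
Row reduction gives pivot columns ΔT,D; rank = 2
Pivot set = {ΔT,D}, free = {ℓ}
RREF:
  r0: [   1    0    0]
  r1: [   0    1    1]
Fix exponent of ℓ at 1; solve each RREF row for its pivot's exponent:
  r0: exp(ΔT) + (0)·1 = 0 ⇒ exp(ΔT) = 0
  r1: exp(D) + (1)·1 = 0 ⇒ exp(D) = -1
Π_1 = D^-1 · ℓ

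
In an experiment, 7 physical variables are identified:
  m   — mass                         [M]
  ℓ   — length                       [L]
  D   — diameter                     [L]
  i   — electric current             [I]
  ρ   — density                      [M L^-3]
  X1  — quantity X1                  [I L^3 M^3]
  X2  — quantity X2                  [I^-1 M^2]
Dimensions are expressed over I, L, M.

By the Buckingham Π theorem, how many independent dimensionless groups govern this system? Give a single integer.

Exponent matrix [I,L,M] × [m,ℓ,D,i,ρ,X1,X2]:
  I: [ 0  0  0  1  0  1 -1]
  L: [ 0  1  1  0 -3  3  0]
  M: [ 1  0  0  0  1  3  2]
Echelon form has 3 nonzero rows (pivots: m,ℓ,i)
Π count = n − r = 7 − 3 = 4

4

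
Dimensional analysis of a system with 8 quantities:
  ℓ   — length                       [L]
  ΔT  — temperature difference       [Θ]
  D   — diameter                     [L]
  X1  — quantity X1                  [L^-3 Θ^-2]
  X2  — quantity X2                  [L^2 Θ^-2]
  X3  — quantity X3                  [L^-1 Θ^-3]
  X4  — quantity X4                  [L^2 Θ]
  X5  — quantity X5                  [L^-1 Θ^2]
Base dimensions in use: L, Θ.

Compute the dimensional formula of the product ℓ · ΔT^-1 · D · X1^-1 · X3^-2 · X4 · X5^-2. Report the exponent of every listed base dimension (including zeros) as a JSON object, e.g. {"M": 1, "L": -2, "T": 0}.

Exponent matrix [L,Θ] × [ℓ,ΔT,D,X1,X2,X3,X4,X5]:
  L: [ 1  0  1 -3  2 -1  2 -1]
  Θ: [ 0  1  0 -2 -2 -3  1  2]
  [L]: (1)·1+(-1)·0+(1)·1+(-1)·-3+(-2)·-1+(1)·2+(-2)·-1 = 11
  [Θ]: (1)·0+(-1)·1+(1)·0+(-1)·-2+(-2)·-3+(1)·1+(-2)·2 = 4
⇒ L^11 Θ^4

{"L": 11, "Θ": 4}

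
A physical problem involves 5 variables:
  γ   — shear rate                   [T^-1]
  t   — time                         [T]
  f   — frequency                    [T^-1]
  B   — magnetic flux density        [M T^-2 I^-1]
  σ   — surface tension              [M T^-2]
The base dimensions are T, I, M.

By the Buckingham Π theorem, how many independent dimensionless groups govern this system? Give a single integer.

Dimensional matrix (T×I×M by γ×t×f×B×σ):
  T: [-1  1 -1 -2 -2]
  I: [ 0  0  0 -1  0]
  M: [ 0  0  0  1  1]
RREF → pivots at {γ,B,σ} ⇒ r = 3
5 vars − rank 3 = 2 Π groups

2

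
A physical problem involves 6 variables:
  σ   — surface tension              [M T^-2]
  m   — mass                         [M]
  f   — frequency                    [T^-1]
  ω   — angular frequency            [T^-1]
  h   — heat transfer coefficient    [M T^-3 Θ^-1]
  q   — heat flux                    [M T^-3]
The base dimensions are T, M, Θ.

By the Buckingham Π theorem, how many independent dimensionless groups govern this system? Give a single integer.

3

Write exponents as rows T,M,Θ / cols σ,m,f,ω,h,q:
  T: [-2  0 -1 -1 -3 -3]
  M: [ 1  1  0  0  1  1]
  Θ: [ 0  0  0  0 -1  0]
Row reduction gives pivot columns σ,m,h; rank = 3
6 vars − rank 3 = 3 Π groups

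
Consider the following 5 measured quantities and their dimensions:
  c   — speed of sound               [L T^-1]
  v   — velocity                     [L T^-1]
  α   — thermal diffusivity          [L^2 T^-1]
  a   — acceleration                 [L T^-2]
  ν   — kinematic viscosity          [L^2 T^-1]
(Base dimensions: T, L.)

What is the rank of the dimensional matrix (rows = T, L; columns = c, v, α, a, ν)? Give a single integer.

2

Dimensional matrix (T×L by c×v×α×a×ν):
  T: [-1 -1 -1 -2 -1]
  L: [ 1  1  2  1  2]
RREF → pivots at {c,α} ⇒ r = 2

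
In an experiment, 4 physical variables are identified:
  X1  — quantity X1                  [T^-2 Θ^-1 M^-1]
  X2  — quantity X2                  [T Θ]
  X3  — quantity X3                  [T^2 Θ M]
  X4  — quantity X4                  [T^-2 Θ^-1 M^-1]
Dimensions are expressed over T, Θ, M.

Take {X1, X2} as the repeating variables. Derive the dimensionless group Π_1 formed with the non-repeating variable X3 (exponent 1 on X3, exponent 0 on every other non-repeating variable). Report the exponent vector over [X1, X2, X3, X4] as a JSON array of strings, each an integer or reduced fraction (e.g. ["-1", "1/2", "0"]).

["1", "0", "1", "0"]

Write exponents as rows T,Θ,M / cols X1,X2,X3,X4:
  T: [-2  1  2 -2]
  Θ: [-1  1  1 -1]
  M: [-1  0  1 -1]
Row reduction gives pivot columns X1,X2; rank = 2
Pivot set = {X1,X2}, free = {X3,X4}
RREF:
  r0: [   1    0   -1    1]
  r1: [   0    1    0    0]
  r2: [   0    0    0    0]
Fix exponent of X3 at 1, X4 at 0; solve each RREF row for its pivot's exponent:
  r0: exp(X1) + (-1)·1 = 0 ⇒ exp(X1) = 1
  r1: exp(X2) + (0)·1 = 0 ⇒ exp(X2) = 0
Π_1 = X1 · X3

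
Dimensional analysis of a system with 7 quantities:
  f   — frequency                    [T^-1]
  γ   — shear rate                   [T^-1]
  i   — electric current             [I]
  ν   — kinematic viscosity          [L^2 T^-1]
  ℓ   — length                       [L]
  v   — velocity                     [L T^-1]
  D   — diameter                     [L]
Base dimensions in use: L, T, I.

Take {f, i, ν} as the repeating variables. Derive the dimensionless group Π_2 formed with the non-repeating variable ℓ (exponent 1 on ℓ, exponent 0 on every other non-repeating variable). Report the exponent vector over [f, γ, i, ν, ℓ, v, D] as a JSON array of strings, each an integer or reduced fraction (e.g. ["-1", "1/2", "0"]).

Dimensional matrix (L×T×I by f×γ×i×ν×ℓ×v×D):
  L: [ 0  0  0  2  1  1  1]
  T: [-1 -1  0 -1  0 -1  0]
  I: [ 0  0  1  0  0  0  0]
Row reduction gives pivot columns f,i,ν; rank = 3
Repeat: f,i,ν; free: γ,ℓ,v,D
RREF:
  r0: [   1    1    0    0 -1/2  1/2 -1/2]
  r1: [   0    0    1    0    0    0    0]
  r2: [   0    0    0    1  1/2  1/2  1/2]
Fix exponent of ℓ at 1, γ at 0, v at 0, D at 0; solve each RREF row for its pivot's exponent:
  r0: exp(f) + (-1/2)·1 = 0 ⇒ exp(f) = 1/2
  r1: exp(i) + (0)·1 = 0 ⇒ exp(i) = 0
  r2: exp(ν) + (1/2)·1 = 0 ⇒ exp(ν) = -1/2
Π_2 = f^(1/2) · ν^(-1/2) · ℓ

["1/2", "0", "0", "-1/2", "1", "0", "0"]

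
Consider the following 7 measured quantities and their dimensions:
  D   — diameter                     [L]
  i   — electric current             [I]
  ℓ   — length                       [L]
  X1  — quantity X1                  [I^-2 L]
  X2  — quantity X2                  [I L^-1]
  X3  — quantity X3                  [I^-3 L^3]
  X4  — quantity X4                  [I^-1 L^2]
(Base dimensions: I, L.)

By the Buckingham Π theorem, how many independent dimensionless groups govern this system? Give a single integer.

Write exponents as rows I,L / cols D,i,ℓ,X1,X2,X3,X4:
  I: [ 0  1  0 -2  1 -3 -1]
  L: [ 1  0  1  1 -1  3  2]
RREF → pivots at {D,i} ⇒ r = 2
n=7, r=2 ⇒ 5 dimensionless groups

5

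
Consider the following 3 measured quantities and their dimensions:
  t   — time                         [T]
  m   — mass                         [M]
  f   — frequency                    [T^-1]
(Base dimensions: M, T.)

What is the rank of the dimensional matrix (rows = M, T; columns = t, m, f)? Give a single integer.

Write exponents as rows M,T / cols t,m,f:
  M: [ 0  1  0]
  T: [ 1  0 -1]
RREF → pivots at {t,m} ⇒ r = 2

2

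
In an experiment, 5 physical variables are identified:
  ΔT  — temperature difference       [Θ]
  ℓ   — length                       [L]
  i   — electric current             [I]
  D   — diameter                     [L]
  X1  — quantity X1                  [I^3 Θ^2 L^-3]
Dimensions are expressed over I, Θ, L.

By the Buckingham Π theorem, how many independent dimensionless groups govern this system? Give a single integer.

Write exponents as rows I,Θ,L / cols ΔT,ℓ,i,D,X1:
  I: [ 0  0  1  0  3]
  Θ: [ 1  0  0  0  2]
  L: [ 0  1  0  1 -3]
Row reduction gives pivot columns ΔT,ℓ,i; rank = 3
n=5, r=3 ⇒ 2 dimensionless groups

2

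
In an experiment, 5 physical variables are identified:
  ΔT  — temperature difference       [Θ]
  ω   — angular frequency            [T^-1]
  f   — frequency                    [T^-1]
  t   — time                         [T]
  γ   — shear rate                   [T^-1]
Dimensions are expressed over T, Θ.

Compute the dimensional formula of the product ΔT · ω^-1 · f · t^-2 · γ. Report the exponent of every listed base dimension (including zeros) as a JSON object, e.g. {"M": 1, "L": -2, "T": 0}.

Dimensional matrix (T×Θ by ΔT×ω×f×t×γ):
  T: [ 0 -1 -1  1 -1]
  Θ: [ 1  0  0  0  0]
  [T]: (1)·0+(-1)·-1+(1)·-1+(-2)·1+(1)·-1 = -3
  [Θ]: (1)·1+(-1)·0+(1)·0+(-2)·0+(1)·0 = 1
⇒ T^-3 Θ

{"T": -3, "Θ": 1}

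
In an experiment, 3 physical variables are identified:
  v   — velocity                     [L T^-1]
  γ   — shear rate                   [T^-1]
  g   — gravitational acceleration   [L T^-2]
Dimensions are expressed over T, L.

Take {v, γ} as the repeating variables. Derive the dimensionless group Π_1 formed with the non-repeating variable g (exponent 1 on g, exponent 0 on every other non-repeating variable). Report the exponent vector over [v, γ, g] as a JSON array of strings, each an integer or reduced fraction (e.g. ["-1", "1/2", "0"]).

["-1", "-1", "1"]

Dimensional matrix (T×L by v×γ×g):
  T: [-1 -1 -2]
  L: [ 1  0  1]
RREF → pivots at {v,γ} ⇒ r = 2
Pivot set = {v,γ}, free = {g}
RREF:
  r0: [   1    0    1]
  r1: [   0    1    1]
Fix exponent of g at 1; solve each RREF row for its pivot's exponent:
  r0: exp(v) + (1)·1 = 0 ⇒ exp(v) = -1
  r1: exp(γ) + (1)·1 = 0 ⇒ exp(γ) = -1
Π_1 = v^-1 · γ^-1 · g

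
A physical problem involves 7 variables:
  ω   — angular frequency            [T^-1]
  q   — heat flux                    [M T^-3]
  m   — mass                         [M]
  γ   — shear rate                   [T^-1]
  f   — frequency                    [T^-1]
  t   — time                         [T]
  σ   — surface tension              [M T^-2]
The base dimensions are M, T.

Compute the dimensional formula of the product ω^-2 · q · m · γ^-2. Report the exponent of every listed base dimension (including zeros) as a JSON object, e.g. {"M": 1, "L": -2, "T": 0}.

Dimensional matrix (M×T by ω×q×m×γ×f×t×σ):
  M: [ 0  1  1  0  0  0  1]
  T: [-1 -3  0 -1 -1  1 -2]
  [M]: (-2)·0+(1)·1+(1)·1+(-2)·0 = 2
  [T]: (-2)·-1+(1)·-3+(1)·0+(-2)·-1 = 1
⇒ M^2 T

{"M": 2, "T": 1}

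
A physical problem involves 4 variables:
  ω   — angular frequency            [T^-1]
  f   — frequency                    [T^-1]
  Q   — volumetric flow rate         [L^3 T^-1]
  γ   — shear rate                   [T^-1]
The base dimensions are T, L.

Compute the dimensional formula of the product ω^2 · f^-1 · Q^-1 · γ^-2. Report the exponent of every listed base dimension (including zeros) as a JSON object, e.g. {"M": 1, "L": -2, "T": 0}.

Write exponents as rows T,L / cols ω,f,Q,γ:
  T: [-1 -1 -1 -1]
  L: [ 0  0  3  0]
  [T]: (2)·-1+(-1)·-1+(-1)·-1+(-2)·-1 = 2
  [L]: (2)·0+(-1)·0+(-1)·3+(-2)·0 = -3
⇒ T^2 L^-3

{"T": 2, "L": -3}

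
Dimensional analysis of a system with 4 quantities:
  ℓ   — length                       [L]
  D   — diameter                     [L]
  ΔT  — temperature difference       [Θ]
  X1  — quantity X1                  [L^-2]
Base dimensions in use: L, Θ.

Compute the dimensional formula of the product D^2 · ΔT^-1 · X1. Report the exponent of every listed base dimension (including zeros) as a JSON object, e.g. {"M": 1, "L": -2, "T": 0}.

{"L": 0, "Θ": -1}

Exponent matrix [L,Θ] × [ℓ,D,ΔT,X1]:
  L: [ 1  1  0 -2]
  Θ: [ 0  0  1  0]
  [L]: (2)·1+(-1)·0+(1)·-2 = 0
  [Θ]: (2)·0+(-1)·1+(1)·0 = -1
⇒ Θ^-1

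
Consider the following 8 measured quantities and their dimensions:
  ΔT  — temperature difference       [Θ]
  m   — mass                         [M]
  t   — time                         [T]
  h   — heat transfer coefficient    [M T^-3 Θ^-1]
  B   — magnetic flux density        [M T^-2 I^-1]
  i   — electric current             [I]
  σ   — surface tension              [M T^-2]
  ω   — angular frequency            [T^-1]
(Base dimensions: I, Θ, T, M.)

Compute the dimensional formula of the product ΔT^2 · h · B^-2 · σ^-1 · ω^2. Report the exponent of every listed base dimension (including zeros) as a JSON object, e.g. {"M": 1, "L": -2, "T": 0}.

Dimensional matrix (I×Θ×T×M by ΔT×m×t×h×B×i×σ×ω):
  I: [ 0  0  0  0 -1  1  0  0]
  Θ: [ 1  0  0 -1  0  0  0  0]
  T: [ 0  0  1 -3 -2  0 -2 -1]
  M: [ 0  1  0  1  1  0  1  0]
  [I]: (2)·0+(1)·0+(-2)·-1+(-1)·0+(2)·0 = 2
  [Θ]: (2)·1+(1)·-1+(-2)·0+(-1)·0+(2)·0 = 1
  [T]: (2)·0+(1)·-3+(-2)·-2+(-1)·-2+(2)·-1 = 1
  [M]: (2)·0+(1)·1+(-2)·1+(-1)·1+(2)·0 = -2
⇒ I^2 Θ T M^-2

{"I": 2, "Θ": 1, "T": 1, "M": -2}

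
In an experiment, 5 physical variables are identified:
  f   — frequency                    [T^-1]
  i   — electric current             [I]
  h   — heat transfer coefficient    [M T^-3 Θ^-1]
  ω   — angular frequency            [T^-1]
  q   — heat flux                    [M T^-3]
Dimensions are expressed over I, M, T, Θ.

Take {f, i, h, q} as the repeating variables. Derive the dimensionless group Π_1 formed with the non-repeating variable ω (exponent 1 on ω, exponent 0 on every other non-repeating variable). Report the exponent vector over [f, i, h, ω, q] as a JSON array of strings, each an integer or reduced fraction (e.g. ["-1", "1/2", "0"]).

Write exponents as rows I,M,T,Θ / cols f,i,h,ω,q:
  I: [ 0  1  0  0  0]
  M: [ 0  0  1  0  1]
  T: [-1  0 -3 -1 -3]
  Θ: [ 0  0 -1  0  0]
RREF → pivots at {f,i,h,q} ⇒ r = 4
Repeat: f,i,h,q; free: ω
RREF:
  r0: [   1    0    0    1    0]
  r1: [   0    1    0    0    0]
  r2: [   0    0    1    0    0]
  r3: [   0    0    0    0    1]
Fix exponent of ω at 1; solve each RREF row for its pivot's exponent:
  r0: exp(f) + (1)·1 = 0 ⇒ exp(f) = -1
  r1: exp(i) + (0)·1 = 0 ⇒ exp(i) = 0
  r2: exp(h) + (0)·1 = 0 ⇒ exp(h) = 0
  r3: exp(q) + (0)·1 = 0 ⇒ exp(q) = 0
Π_1 = f^-1 · ω

["-1", "0", "0", "1", "0"]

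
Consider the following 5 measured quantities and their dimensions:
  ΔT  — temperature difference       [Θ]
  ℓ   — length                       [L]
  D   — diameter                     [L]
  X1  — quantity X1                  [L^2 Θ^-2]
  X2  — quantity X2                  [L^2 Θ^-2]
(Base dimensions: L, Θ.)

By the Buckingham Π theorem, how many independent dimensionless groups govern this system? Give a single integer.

Exponent matrix [L,Θ] × [ΔT,ℓ,D,X1,X2]:
  L: [ 0  1  1  2  2]
  Θ: [ 1  0  0 -2 -2]
RREF → pivots at {ΔT,ℓ} ⇒ r = 2
5 vars − rank 2 = 3 Π groups

3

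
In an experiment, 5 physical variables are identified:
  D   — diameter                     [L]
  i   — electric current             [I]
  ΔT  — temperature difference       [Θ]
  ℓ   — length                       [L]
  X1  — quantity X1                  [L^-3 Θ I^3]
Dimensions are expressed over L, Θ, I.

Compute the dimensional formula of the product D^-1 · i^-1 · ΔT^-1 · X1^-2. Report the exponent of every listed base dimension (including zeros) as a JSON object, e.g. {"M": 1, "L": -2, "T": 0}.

Dimensional matrix (L×Θ×I by D×i×ΔT×ℓ×X1):
  L: [ 1  0  0  1 -3]
  Θ: [ 0  0  1  0  1]
  I: [ 0  1  0  0  3]
  [L]: (-1)·1+(-1)·0+(-1)·0+(-2)·-3 = 5
  [Θ]: (-1)·0+(-1)·0+(-1)·1+(-2)·1 = -3
  [I]: (-1)·0+(-1)·1+(-1)·0+(-2)·3 = -7
⇒ L^5 Θ^-3 I^-7

{"L": 5, "Θ": -3, "I": -7}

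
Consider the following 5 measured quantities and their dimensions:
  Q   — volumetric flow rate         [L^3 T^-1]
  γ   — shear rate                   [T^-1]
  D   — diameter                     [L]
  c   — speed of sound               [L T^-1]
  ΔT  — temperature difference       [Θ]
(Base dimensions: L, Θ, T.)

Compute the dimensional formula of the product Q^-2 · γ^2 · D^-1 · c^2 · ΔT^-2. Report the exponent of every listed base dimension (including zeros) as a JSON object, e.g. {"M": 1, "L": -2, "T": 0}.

{"L": -5, "Θ": -2, "T": -2}

Exponent matrix [L,Θ,T] × [Q,γ,D,c,ΔT]:
  L: [ 3  0  1  1  0]
  Θ: [ 0  0  0  0  1]
  T: [-1 -1  0 -1  0]
  [L]: (-2)·3+(2)·0+(-1)·1+(2)·1+(-2)·0 = -5
  [Θ]: (-2)·0+(2)·0+(-1)·0+(2)·0+(-2)·1 = -2
  [T]: (-2)·-1+(2)·-1+(-1)·0+(2)·-1+(-2)·0 = -2
⇒ L^-5 Θ^-2 T^-2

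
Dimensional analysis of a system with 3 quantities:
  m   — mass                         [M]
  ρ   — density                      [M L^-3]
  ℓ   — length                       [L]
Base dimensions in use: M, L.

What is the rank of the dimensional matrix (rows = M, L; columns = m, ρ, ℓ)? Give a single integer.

2

Write exponents as rows M,L / cols m,ρ,ℓ:
  M: [ 1  1  0]
  L: [ 0 -3  1]
RREF → pivots at {m,ρ} ⇒ r = 2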